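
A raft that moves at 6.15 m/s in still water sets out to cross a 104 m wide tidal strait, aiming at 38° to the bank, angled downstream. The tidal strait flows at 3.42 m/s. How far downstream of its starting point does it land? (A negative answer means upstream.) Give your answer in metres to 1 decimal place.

227.1 m

Perpendicular speed = 3.786 m/s; crossing time = 104 / 3.786 = 27.467 s.
Net downstream speed = 8.266 m/s.
Drift = 8.266 × 27.467 = 227.052 m (downstream).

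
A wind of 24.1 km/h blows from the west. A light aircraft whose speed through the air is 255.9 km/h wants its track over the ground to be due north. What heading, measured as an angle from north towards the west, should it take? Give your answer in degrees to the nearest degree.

5°

The wind pushes perpendicular to the desired track; the heading must have a component into the wind equal to 24.1 km/h: 255.9 sin θ = 24.1.
sin θ = 0.0942, so θ = 5.404°.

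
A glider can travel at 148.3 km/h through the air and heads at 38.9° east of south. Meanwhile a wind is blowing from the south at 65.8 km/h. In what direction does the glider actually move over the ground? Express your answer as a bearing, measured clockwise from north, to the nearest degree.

Taking east as x and north as y: velocity relative to the air = (93.127, -115.413) km/h; the air relative to ground = (0.000, 65.800) km/h.
Velocity relative to ground = (93.127, -115.413) + (0.000, 65.800) = (93.127, -49.613) km/h.
Bearing = atan2(93.13, -49.61) = 118.05° clockwise from north.

118°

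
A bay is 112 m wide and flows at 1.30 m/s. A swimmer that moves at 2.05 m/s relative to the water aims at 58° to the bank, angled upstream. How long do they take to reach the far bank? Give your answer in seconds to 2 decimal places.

64.42 s

The component of the swimmer's velocity perpendicular to the bank is 2.05 × sin 58° = 1.738 m/s.
Only the cross-stream component determines the crossing time; the current contributes nothing perpendicular to the bank.
Time = 112 / 1.738 = 64.423 s.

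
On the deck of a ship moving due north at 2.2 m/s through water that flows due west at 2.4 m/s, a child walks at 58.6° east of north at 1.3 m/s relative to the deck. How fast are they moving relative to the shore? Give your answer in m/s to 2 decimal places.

In east/north components (m/s): child relative to ship = (1.110, 0.677); ship relative to water = (0.000, 2.200); water relative to ground = (-2.400, 0.000).
Sum = (-1.290, 2.877) m/s.
Speed = |(-1.290, 2.877)| = 3.153 m/s.

3.15 m/s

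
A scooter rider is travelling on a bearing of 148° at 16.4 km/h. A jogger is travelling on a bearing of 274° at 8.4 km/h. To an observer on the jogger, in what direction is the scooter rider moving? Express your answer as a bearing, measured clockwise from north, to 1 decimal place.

130.3°

Taking east as x and north as y: scooter rider velocity = (8.691, -13.908) km/h; jogger velocity = (-8.380, 0.586) km/h.
Velocity of scooter rider relative to jogger = (8.691, -13.908) − (-8.380, 0.586) = (17.070, -14.494) km/h.
Bearing = atan2(17.07, -14.49) = 130.33° clockwise from north.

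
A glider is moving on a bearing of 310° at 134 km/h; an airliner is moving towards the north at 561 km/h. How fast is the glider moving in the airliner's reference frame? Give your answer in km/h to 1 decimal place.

Taking east as x and north as y: glider velocity = (-102.650, 86.134) km/h; airliner velocity = (0.000, 561.000) km/h.
Velocity of glider relative to airliner = (-102.650, 86.134) − (0.000, 561.000) = (-102.650, -474.866) km/h.
Magnitude = |(-102.650, -474.866)| = 485.835 km/h.

485.8 km/h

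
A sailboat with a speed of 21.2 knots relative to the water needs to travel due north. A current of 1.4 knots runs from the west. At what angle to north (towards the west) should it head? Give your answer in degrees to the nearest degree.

The current pushes perpendicular to the desired track; the heading must have a component into the current equal to 1.4 knots: 21.2 sin θ = 1.4.
sin θ = 0.0660, so θ = 3.786°.

4°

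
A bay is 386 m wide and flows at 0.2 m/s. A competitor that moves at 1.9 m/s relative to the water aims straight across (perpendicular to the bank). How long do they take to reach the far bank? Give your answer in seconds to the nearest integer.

203 s

The component of the competitor's velocity perpendicular to the bank is 1.9 m/s.
The current is parallel to the bank, so it does not affect the crossing time.
Time = 386 / 1.900 = 203.158 s.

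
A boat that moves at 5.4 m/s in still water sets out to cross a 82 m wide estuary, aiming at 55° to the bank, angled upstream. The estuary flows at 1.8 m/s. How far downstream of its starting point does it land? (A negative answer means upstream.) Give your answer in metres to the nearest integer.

Perpendicular speed = 4.423 m/s; crossing time = 82 / 4.423 = 18.538 s.
Net downstream speed = -1.297 m/s.
Drift = -1.297 × 18.538 = -24.049 m (upstream).

-24 m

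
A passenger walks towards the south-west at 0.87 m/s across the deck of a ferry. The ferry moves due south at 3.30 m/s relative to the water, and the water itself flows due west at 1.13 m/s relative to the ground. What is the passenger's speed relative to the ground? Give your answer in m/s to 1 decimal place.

In east/north components (m/s): passenger relative to ferry = (-0.615, -0.615); ferry relative to water = (0.000, -3.300); water relative to ground = (-1.130, 0.000).
Sum = (-1.745, -3.915) m/s.
Speed = |(-1.745, -3.915)| = 4.287 m/s.

4.3 m/s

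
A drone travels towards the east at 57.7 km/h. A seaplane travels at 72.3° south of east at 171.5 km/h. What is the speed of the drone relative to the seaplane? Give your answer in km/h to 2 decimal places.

163.48 km/h

Taking east as x and north as y: drone velocity = (57.700, 0.000) km/h; seaplane velocity = (52.142, -163.381) km/h.
Velocity of drone relative to seaplane = (57.700, 0.000) − (52.142, -163.381) = (5.558, 163.381) km/h.
Magnitude = |(5.558, 163.381)| = 163.476 km/h.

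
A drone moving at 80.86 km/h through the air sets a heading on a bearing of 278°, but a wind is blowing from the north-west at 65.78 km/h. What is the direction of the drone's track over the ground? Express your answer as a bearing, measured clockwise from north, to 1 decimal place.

223.6°

Taking east as x and north as y: velocity relative to the air = (-80.073, 11.254) km/h; the air relative to ground = (46.513, -46.513) km/h.
Velocity relative to ground = (-80.073, 11.254) + (46.513, -46.513) = (-33.560, -35.260) km/h.
Bearing = atan2(-33.56, -35.26) = 223.58° clockwise from north.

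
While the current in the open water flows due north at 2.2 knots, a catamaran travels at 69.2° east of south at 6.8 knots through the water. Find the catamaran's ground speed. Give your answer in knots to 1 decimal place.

6.4 knots

Taking east as x and north as y: velocity relative to the water = (6.357, -2.415) knots; the water relative to ground = (0.000, 2.200) knots.
Velocity relative to ground = (6.357, -2.415) + (0.000, 2.200) = (6.357, -0.215) knots.
Speed = |(6.357, -0.215)| = 6.360 knots.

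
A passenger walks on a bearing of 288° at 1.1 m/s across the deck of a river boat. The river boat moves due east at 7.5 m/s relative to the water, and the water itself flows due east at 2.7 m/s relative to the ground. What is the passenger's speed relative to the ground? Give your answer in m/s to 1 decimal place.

In east/north components (m/s): passenger relative to river boat = (-1.046, 0.340); river boat relative to water = (7.500, 0.000); water relative to ground = (2.700, 0.000).
Sum = (9.154, 0.340) m/s.
Speed = |(9.154, 0.340)| = 9.160 m/s.

9.2 m/s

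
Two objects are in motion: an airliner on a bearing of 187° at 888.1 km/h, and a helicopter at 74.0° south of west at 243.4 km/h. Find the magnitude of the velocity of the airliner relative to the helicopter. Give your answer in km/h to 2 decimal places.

648.81 km/h

Taking east as x and north as y: airliner velocity = (-108.232, -881.480) km/h; helicopter velocity = (-67.090, -233.971) km/h.
Velocity of airliner relative to helicopter = (-108.232, -881.480) − (-67.090, -233.971) = (-41.142, -647.509) km/h.
Magnitude = |(-41.142, -647.509)| = 648.815 km/h.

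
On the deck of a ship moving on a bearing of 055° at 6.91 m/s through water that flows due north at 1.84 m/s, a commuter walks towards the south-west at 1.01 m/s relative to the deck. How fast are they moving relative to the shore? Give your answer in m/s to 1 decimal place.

7.1 m/s

In east/north components (m/s): commuter relative to ship = (-0.714, -0.714); ship relative to water = (5.660, 3.963); water relative to ground = (0.000, 1.840).
Sum = (4.946, 5.089) m/s.
Speed = |(4.946, 5.089)| = 7.097 m/s.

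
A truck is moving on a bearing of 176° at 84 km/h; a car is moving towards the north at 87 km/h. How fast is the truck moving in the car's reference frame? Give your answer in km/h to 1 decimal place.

170.9 km/h

Taking east as x and north as y: truck velocity = (5.860, -83.795) km/h; car velocity = (0.000, 87.000) km/h.
Velocity of truck relative to car = (5.860, -83.795) − (0.000, 87.000) = (5.860, -170.795) km/h.
Magnitude = |(5.860, -170.795)| = 170.896 km/h.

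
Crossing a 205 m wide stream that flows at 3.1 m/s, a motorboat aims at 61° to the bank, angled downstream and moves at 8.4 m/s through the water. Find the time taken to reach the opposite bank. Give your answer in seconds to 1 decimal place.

27.9 s

The component of the motorboat's velocity perpendicular to the bank is 8.4 × sin 61° = 7.347 m/s.
Only the cross-stream component determines the crossing time; the current contributes nothing perpendicular to the bank.
Time = 205 / 7.347 = 27.903 s.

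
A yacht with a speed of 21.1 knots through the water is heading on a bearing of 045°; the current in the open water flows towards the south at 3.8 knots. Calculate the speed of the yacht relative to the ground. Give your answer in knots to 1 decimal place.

18.6 knots

Taking east as x and north as y: velocity relative to the water = (14.920, 14.920) knots; the water relative to ground = (0.000, -3.800) knots.
Velocity relative to ground = (14.920, 14.920) + (0.000, -3.800) = (14.920, 11.120) knots.
Speed = |(14.920, 11.120)| = 18.608 knots.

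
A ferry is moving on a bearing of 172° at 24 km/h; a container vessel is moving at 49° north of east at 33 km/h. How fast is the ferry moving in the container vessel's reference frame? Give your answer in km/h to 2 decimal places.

Taking east as x and north as y: ferry velocity = (3.340, -23.766) km/h; container vessel velocity = (21.650, 24.905) km/h.
Velocity of ferry relative to container vessel = (3.340, -23.766) − (21.650, 24.905) = (-18.310, -48.672) km/h.
Magnitude = |(-18.310, -48.672)| = 52.002 km/h.

52.00 km/h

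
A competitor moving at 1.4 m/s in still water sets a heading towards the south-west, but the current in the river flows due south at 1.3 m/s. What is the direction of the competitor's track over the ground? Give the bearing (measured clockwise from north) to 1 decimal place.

Taking east as x and north as y: velocity relative to the water = (-0.990, -0.990) m/s; the water relative to ground = (0.000, -1.300) m/s.
Velocity relative to ground = (-0.990, -0.990) + (0.000, -1.300) = (-0.990, -2.290) m/s.
Bearing = atan2(-0.99, -2.29) = 203.38° clockwise from north.

203.4°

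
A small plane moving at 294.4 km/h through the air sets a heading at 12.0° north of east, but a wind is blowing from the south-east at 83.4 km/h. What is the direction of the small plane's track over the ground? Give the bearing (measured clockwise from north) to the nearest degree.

Taking east as x and north as y: velocity relative to the air = (287.967, 61.209) km/h; the air relative to ground = (-58.973, 58.973) km/h.
Velocity relative to ground = (287.967, 61.209) + (-58.973, 58.973) = (228.994, 120.182) km/h.
Bearing = atan2(228.99, 120.18) = 62.31° clockwise from north.

062°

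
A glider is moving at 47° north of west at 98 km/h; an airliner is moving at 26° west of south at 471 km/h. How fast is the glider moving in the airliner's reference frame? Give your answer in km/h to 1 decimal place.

Taking east as x and north as y: glider velocity = (-66.836, 71.673) km/h; airliner velocity = (-206.473, -423.332) km/h.
Velocity of glider relative to airliner = (-66.836, 71.673) − (-206.473, -423.332) = (139.637, 495.005) km/h.
Magnitude = |(139.637, 495.005)| = 514.323 km/h.

514.3 km/h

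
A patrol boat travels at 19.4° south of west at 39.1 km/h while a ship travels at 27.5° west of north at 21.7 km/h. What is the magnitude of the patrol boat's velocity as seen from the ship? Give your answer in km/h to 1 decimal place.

Taking east as x and north as y: patrol boat velocity = (-36.880, -12.988) km/h; ship velocity = (-10.020, 19.248) km/h.
Velocity of patrol boat relative to ship = (-36.880, -12.988) − (-10.020, 19.248) = (-26.860, -32.236) km/h.
Magnitude = |(-26.860, -32.236)| = 41.959 km/h.

42.0 km/h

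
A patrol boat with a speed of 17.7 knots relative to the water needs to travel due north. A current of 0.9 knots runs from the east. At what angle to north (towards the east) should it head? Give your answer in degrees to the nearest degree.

3°

The current pushes perpendicular to the desired track; the heading must have a component into the current equal to 0.9 knots: 17.7 sin θ = 0.9.
sin θ = 0.0508, so θ = 2.915°.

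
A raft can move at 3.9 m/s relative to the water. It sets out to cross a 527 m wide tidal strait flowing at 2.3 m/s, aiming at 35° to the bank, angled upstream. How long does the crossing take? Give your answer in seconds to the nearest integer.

236 s

The component of the raft's velocity perpendicular to the bank is 3.9 × sin 35° = 2.237 m/s.
The flow acts along the bank and has no component across it.
Time = 527 / 2.237 = 235.589 s.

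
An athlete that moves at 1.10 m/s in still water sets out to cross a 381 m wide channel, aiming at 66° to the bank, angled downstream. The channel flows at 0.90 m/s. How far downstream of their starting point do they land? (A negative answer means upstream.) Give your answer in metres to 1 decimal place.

510.9 m

Perpendicular speed = 1.005 m/s; crossing time = 381 / 1.005 = 379.142 s.
Net downstream speed = 1.347 m/s.
Drift = 1.347 × 379.142 = 510.860 m (downstream).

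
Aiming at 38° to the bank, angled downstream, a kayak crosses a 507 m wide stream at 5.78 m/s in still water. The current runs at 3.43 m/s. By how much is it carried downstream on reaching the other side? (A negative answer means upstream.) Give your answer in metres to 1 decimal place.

Perpendicular speed = 3.559 m/s; crossing time = 507 / 3.559 = 142.475 s.
Net downstream speed = 7.985 m/s.
Drift = 7.985 × 142.475 = 1137.619 m (downstream).

1137.6 m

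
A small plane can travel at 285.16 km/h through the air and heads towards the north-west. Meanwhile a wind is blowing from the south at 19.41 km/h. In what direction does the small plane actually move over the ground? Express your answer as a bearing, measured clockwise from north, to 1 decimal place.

Taking east as x and north as y: velocity relative to the air = (-201.639, 201.639) km/h; the air relative to ground = (0.000, 19.410) km/h.
Velocity relative to ground = (-201.639, 201.639) + (0.000, 19.410) = (-201.639, 221.049) km/h.
Bearing = atan2(-201.64, 221.05) = 317.63° clockwise from north.

317.6°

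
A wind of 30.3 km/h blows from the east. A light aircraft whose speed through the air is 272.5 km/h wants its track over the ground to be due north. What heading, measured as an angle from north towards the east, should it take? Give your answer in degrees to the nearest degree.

The wind pushes perpendicular to the desired track; the heading must have a component into the wind equal to 30.3 km/h: 272.5 sin θ = 30.3.
sin θ = 0.1112, so θ = 6.384°.

6°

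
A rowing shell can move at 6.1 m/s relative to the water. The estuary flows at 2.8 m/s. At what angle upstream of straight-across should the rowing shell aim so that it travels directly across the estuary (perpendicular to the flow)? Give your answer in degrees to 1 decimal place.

27.3°

To cancel the current, the upstream component of the rowing shell's velocity must equal the flow: 6.1 sin θ = 2.8.
sin θ = 2.8 / 6.1 = 0.4590.
θ = arcsin(0.4590) = 27.324°.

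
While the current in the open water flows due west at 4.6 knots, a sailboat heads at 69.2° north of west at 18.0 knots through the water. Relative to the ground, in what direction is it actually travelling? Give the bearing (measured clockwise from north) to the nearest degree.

327°

Taking east as x and north as y: velocity relative to the water = (-6.392, 16.827) knots; the water relative to ground = (-4.600, 0.000) knots.
Velocity relative to ground = (-6.392, 16.827) + (-4.600, 0.000) = (-10.992, 16.827) knots.
Bearing = atan2(-10.99, 16.83) = 326.85° clockwise from north.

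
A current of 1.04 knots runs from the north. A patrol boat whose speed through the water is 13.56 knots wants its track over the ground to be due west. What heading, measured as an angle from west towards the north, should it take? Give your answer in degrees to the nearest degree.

The current pushes perpendicular to the desired track; the heading must have a component into the current equal to 1.04 knots: 13.56 sin θ = 1.04.
sin θ = 0.0767, so θ = 4.399°.

4°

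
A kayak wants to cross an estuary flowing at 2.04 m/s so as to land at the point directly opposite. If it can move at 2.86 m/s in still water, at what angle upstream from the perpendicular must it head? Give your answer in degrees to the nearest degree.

To cancel the current, the upstream component of the kayak's velocity must equal the flow: 2.86 sin θ = 2.04.
sin θ = 2.04 / 2.86 = 0.7133.
θ = arcsin(0.7133) = 45.503°.

46°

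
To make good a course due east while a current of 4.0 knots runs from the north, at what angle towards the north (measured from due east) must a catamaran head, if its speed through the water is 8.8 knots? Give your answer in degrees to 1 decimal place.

27.0°

The current pushes perpendicular to the desired track; the heading must have a component into the current equal to 4.0 knots: 8.8 sin θ = 4.0.
sin θ = 0.4545, so θ = 27.036°.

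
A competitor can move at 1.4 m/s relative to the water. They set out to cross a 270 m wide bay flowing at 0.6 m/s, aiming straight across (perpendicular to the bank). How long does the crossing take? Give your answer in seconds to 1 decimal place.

The component of the competitor's velocity perpendicular to the bank is 1.4 m/s.
The current is parallel to the bank, so it does not affect the crossing time.
Time = 270 / 1.400 = 192.857 s.

192.9 s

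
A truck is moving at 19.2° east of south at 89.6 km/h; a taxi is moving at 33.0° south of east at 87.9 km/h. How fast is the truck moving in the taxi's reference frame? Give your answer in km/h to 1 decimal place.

57.5 km/h

Taking east as x and north as y: truck velocity = (29.466, -84.616) km/h; taxi velocity = (73.719, -47.874) km/h.
Velocity of truck relative to taxi = (29.466, -84.616) − (73.719, -47.874) = (-44.253, -36.742) km/h.
Magnitude = |(-44.253, -36.742)| = 57.518 km/h.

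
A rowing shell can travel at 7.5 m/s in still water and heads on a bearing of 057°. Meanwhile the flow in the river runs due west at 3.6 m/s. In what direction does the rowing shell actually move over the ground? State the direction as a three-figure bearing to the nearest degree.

033°

Taking east as x and north as y: velocity relative to the water = (6.290, 4.085) m/s; the water relative to ground = (-3.600, 0.000) m/s.
Velocity relative to ground = (6.290, 4.085) + (-3.600, 0.000) = (2.690, 4.085) m/s.
Bearing = atan2(2.69, 4.08) = 33.37° clockwise from north.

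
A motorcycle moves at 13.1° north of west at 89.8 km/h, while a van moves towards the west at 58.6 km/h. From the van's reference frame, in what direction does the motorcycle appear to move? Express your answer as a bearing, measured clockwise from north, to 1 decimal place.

305.2°

Taking east as x and north as y: motorcycle velocity = (-87.463, 20.353) km/h; van velocity = (-58.600, 0.000) km/h.
Velocity of motorcycle relative to van = (-87.463, 20.353) − (-58.600, 0.000) = (-28.863, 20.353) km/h.
Bearing = atan2(-28.86, 20.35) = 305.19° clockwise from north.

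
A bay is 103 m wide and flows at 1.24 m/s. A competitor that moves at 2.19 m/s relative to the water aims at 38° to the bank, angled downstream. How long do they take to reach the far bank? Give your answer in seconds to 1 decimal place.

76.4 s

The component of the competitor's velocity perpendicular to the bank is 2.19 × sin 38° = 1.348 m/s.
The flow acts along the bank and has no component across it.
Time = 103 / 1.348 = 76.393 s.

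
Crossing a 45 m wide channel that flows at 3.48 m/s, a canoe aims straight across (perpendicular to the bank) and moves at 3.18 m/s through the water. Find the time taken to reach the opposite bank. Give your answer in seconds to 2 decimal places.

The component of the canoe's velocity perpendicular to the bank is 3.18 m/s.
The current is parallel to the bank, so it does not affect the crossing time.
Time = 45 / 3.180 = 14.151 s.

14.15 s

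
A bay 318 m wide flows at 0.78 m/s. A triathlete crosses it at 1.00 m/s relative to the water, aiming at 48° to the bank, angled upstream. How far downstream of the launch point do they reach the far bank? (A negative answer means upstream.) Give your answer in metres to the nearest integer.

Perpendicular speed = 0.743 m/s; crossing time = 318 / 0.743 = 427.911 s.
Net downstream speed = 0.111 m/s.
Drift = 0.111 × 427.911 = 47.442 m (downstream).

47 m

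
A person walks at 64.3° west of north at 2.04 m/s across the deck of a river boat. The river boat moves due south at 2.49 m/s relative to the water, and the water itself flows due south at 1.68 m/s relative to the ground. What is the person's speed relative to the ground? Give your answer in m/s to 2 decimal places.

3.76 m/s

In east/north components (m/s): person relative to river boat = (-1.838, 0.885); river boat relative to water = (0.000, -2.490); water relative to ground = (0.000, -1.680).
Sum = (-1.838, -3.285) m/s.
Speed = |(-1.838, -3.285)| = 3.765 m/s.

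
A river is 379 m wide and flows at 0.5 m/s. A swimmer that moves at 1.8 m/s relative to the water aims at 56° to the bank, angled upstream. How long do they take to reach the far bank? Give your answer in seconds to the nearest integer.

The component of the swimmer's velocity perpendicular to the bank is 1.8 × sin 56° = 1.492 m/s.
The flow acts along the bank and has no component across it.
Time = 379 / 1.492 = 253.976 s.

254 s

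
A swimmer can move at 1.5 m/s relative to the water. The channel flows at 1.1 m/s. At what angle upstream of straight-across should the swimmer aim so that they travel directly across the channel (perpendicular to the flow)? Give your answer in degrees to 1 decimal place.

47.2°

To cancel the current, the upstream component of the swimmer's velocity must equal the flow: 1.5 sin θ = 1.1.
sin θ = 1.1 / 1.5 = 0.7333.
θ = arcsin(0.7333) = 47.167°.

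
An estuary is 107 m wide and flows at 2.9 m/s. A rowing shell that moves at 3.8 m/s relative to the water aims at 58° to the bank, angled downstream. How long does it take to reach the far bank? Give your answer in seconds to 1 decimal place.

The component of the rowing shell's velocity perpendicular to the bank is 3.8 × sin 58° = 3.223 m/s.
The flow acts along the bank and has no component across it.
Time = 107 / 3.223 = 33.203 s.

33.2 s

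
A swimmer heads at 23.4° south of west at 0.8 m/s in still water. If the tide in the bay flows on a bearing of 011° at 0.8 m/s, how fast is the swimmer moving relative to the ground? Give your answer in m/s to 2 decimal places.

0.75 m/s

Taking east as x and north as y: velocity relative to the water = (-0.734, -0.318) m/s; the water relative to ground = (0.153, 0.785) m/s.
Velocity relative to ground = (-0.734, -0.318) + (0.153, 0.785) = (-0.582, 0.468) m/s.
Speed = |(-0.582, 0.468)| = 0.746 m/s.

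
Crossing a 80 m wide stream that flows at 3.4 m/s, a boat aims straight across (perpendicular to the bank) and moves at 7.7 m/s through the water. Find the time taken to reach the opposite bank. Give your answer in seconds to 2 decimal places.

The component of the boat's velocity perpendicular to the bank is 7.7 m/s.
The current is parallel to the bank, so it does not affect the crossing time.
Time = 80 / 7.700 = 10.390 s.

10.39 s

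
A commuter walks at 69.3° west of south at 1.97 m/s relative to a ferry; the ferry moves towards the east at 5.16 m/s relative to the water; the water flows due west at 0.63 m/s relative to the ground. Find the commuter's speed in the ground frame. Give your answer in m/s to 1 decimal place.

2.8 m/s

In east/north components (m/s): commuter relative to ferry = (-1.843, -0.696); ferry relative to water = (5.160, 0.000); water relative to ground = (-0.630, 0.000).
Sum = (2.687, -0.696) m/s.
Speed = |(2.687, -0.696)| = 2.776 m/s.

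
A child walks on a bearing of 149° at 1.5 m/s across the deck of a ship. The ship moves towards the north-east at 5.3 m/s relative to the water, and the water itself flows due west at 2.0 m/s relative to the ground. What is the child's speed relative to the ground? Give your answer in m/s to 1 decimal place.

In east/north components (m/s): child relative to ship = (0.773, -1.286); ship relative to water = (3.748, 3.748); water relative to ground = (-2.000, 0.000).
Sum = (2.520, 2.462) m/s.
Speed = |(2.520, 2.462)| = 3.523 m/s.

3.5 m/s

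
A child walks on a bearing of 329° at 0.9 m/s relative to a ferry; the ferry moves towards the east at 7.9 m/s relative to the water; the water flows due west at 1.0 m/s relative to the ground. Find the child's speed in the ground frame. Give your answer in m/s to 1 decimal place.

In east/north components (m/s): child relative to ferry = (-0.464, 0.771); ferry relative to water = (7.900, 0.000); water relative to ground = (-1.000, 0.000).
Sum = (6.436, 0.771) m/s.
Speed = |(6.436, 0.771)| = 6.483 m/s.

6.5 m/s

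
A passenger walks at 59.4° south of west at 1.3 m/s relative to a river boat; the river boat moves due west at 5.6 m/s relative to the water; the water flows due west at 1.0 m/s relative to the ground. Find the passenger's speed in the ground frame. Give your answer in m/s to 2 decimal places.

7.35 m/s

In east/north components (m/s): passenger relative to river boat = (-0.662, -1.119); river boat relative to water = (-5.600, 0.000); water relative to ground = (-1.000, 0.000).
Sum = (-7.262, -1.119) m/s.
Speed = |(-7.262, -1.119)| = 7.347 m/s.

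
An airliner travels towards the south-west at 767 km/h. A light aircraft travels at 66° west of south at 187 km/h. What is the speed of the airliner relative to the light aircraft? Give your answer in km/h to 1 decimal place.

596.2 km/h

Taking east as x and north as y: airliner velocity = (-542.351, -542.351) km/h; light aircraft velocity = (-170.833, -76.060) km/h.
Velocity of airliner relative to light aircraft = (-542.351, -542.351) − (-170.833, -76.060) = (-371.518, -466.291) km/h.
Magnitude = |(-371.518, -466.291)| = 596.199 km/h.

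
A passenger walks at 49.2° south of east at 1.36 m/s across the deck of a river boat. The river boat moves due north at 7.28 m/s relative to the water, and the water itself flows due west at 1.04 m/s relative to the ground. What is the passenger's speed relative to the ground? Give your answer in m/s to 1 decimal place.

In east/north components (m/s): passenger relative to river boat = (0.889, -1.030); river boat relative to water = (0.000, 7.280); water relative to ground = (-1.040, 0.000).
Sum = (-0.151, 6.250) m/s.
Speed = |(-0.151, 6.250)| = 6.252 m/s.

6.3 m/s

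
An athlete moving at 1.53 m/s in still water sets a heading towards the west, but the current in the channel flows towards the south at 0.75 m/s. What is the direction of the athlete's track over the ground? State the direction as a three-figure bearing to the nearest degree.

Taking east as x and north as y: velocity relative to the water = (-1.530, 0.000) m/s; the water relative to ground = (0.000, -0.750) m/s.
Velocity relative to ground = (-1.530, 0.000) + (0.000, -0.750) = (-1.530, -0.750) m/s.
Bearing = atan2(-1.53, -0.75) = 243.89° clockwise from north.

244°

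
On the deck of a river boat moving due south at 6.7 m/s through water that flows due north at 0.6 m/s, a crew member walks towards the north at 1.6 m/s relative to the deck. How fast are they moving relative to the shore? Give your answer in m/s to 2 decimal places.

4.50 m/s

In east/north components (m/s): crew member relative to river boat = (0.000, 1.600); river boat relative to water = (0.000, -6.700); water relative to ground = (0.000, 0.600).
Sum = (0.000, -4.500) m/s.
Speed = |(0.000, -4.500)| = 4.500 m/s.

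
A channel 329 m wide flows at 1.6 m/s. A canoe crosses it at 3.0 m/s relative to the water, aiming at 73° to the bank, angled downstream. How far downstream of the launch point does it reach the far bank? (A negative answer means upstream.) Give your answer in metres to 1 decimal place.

284.1 m

Perpendicular speed = 2.869 m/s; crossing time = 329 / 2.869 = 114.678 s.
Net downstream speed = 2.477 m/s.
Drift = 2.477 × 114.678 = 284.069 m (downstream).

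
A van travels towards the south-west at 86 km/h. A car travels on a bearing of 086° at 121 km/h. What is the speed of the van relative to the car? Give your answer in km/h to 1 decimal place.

194.3 km/h

Taking east as x and north as y: van velocity = (-60.811, -60.811) km/h; car velocity = (120.705, 8.441) km/h.
Velocity of van relative to car = (-60.811, -60.811) − (120.705, 8.441) = (-181.516, -69.252) km/h.
Magnitude = |(-181.516, -69.252)| = 194.278 km/h.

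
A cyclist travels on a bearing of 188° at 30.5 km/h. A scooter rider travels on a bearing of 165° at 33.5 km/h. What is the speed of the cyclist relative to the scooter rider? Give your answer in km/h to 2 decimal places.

Taking east as x and north as y: cyclist velocity = (-4.245, -30.203) km/h; scooter rider velocity = (8.670, -32.359) km/h.
Velocity of cyclist relative to scooter rider = (-4.245, -30.203) − (8.670, -32.359) = (-12.915, 2.155) km/h.
Magnitude = |(-12.915, 2.155)| = 13.094 km/h.

13.09 km/h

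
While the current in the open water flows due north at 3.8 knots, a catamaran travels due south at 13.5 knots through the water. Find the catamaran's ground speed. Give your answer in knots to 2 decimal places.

Taking east as x and north as y: velocity relative to the water = (0.000, -13.500) knots; the water relative to ground = (0.000, 3.800) knots.
Velocity relative to ground = (0.000, -13.500) + (0.000, 3.800) = (0.000, -9.700) knots.
Speed = |(0.000, -9.700)| = 9.700 knots.

9.70 knots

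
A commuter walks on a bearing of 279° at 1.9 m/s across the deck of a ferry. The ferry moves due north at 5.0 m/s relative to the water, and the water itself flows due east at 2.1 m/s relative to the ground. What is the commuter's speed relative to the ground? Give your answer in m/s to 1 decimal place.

In east/north components (m/s): commuter relative to ferry = (-1.877, 0.297); ferry relative to water = (0.000, 5.000); water relative to ground = (2.100, 0.000).
Sum = (0.223, 5.297) m/s.
Speed = |(0.223, 5.297)| = 5.302 m/s.

5.3 m/s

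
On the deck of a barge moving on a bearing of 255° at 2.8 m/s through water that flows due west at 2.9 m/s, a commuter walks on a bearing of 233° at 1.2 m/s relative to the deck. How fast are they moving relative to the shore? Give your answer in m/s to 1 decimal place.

6.7 m/s

In east/north components (m/s): commuter relative to barge = (-0.958, -0.722); barge relative to water = (-2.705, -0.725); water relative to ground = (-2.900, 0.000).
Sum = (-6.563, -1.447) m/s.
Speed = |(-6.563, -1.447)| = 6.721 m/s.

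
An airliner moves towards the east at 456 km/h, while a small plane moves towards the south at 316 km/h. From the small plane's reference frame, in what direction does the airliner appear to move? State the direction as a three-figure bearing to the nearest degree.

Taking east as x and north as y: airliner velocity = (456.000, 0.000) km/h; small plane velocity = (0.000, -316.000) km/h.
Velocity of airliner relative to small plane = (456.000, 0.000) − (0.000, -316.000) = (456.000, 316.000) km/h.
Bearing = atan2(456.00, 316.00) = 55.28° clockwise from north.

055°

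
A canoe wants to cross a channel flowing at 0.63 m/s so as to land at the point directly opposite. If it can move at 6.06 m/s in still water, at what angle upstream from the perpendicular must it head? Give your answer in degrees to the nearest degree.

To cancel the current, the upstream component of the canoe's velocity must equal the flow: 6.06 sin θ = 0.63.
sin θ = 0.63 / 6.06 = 0.1040.
θ = arcsin(0.1040) = 5.967°.

6°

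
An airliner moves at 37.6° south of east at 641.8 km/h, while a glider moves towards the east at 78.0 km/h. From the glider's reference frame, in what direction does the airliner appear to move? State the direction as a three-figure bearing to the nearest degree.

Taking east as x and north as y: airliner velocity = (508.491, -391.591) km/h; glider velocity = (78.000, 0.000) km/h.
Velocity of airliner relative to glider = (508.491, -391.591) − (78.000, 0.000) = (430.491, -391.591) km/h.
Bearing = atan2(430.49, -391.59) = 132.29° clockwise from north.

132°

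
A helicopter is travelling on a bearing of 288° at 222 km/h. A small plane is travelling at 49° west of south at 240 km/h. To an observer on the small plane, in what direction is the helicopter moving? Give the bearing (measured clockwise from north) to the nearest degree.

Taking east as x and north as y: helicopter velocity = (-211.135, 68.602) km/h; small plane velocity = (-181.130, -157.454) km/h.
Velocity of helicopter relative to small plane = (-211.135, 68.602) − (-181.130, -157.454) = (-30.004, 226.056) km/h.
Bearing = atan2(-30.00, 226.06) = 352.44° clockwise from north.

352°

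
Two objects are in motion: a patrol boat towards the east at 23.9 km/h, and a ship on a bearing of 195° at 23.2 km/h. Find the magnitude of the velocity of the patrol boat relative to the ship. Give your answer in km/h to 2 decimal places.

37.37 km/h

Taking east as x and north as y: patrol boat velocity = (23.900, 0.000) km/h; ship velocity = (-6.005, -22.409) km/h.
Velocity of patrol boat relative to ship = (23.900, 0.000) − (-6.005, -22.409) = (29.905, 22.409) km/h.
Magnitude = |(29.905, 22.409)| = 37.369 km/h.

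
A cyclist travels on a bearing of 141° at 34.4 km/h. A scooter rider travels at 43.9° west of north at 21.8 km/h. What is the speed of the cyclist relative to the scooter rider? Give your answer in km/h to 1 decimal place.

Taking east as x and north as y: cyclist velocity = (21.649, -26.734) km/h; scooter rider velocity = (-15.116, 15.708) km/h.
Velocity of cyclist relative to scooter rider = (21.649, -26.734) − (-15.116, 15.708) = (36.765, -42.442) km/h.
Magnitude = |(36.765, -42.442)| = 56.151 km/h.

56.2 km/h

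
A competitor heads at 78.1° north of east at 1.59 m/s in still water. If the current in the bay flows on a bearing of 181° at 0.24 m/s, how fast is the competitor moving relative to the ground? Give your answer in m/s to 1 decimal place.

1.4 m/s

Taking east as x and north as y: velocity relative to the water = (0.328, 1.556) m/s; the water relative to ground = (-0.004, -0.240) m/s.
Velocity relative to ground = (0.328, 1.556) + (-0.004, -0.240) = (0.324, 1.316) m/s.
Speed = |(0.324, 1.316)| = 1.355 m/s.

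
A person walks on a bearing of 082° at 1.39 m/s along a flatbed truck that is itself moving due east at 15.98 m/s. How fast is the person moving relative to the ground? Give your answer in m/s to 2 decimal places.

17.36 m/s

Taking east as x and north as y: flatbed truck velocity = (15.980, 0.000) m/s; person velocity relative to flatbed truck = (1.376, 0.193) m/s.
Velocity relative to ground = (15.980, 0.000) + (1.376, 0.193) = (17.356, 0.193) m/s.
Speed = |(17.356, 0.193)| = 17.358 m/s.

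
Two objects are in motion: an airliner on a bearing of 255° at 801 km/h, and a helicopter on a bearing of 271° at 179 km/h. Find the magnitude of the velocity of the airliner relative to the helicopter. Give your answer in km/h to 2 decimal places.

Taking east as x and north as y: airliner velocity = (-773.707, -207.314) km/h; helicopter velocity = (-178.973, 3.124) km/h.
Velocity of airliner relative to helicopter = (-773.707, -207.314) − (-178.973, 3.124) = (-594.734, -210.438) km/h.
Magnitude = |(-594.734, -210.438)| = 630.866 km/h.

630.87 km/h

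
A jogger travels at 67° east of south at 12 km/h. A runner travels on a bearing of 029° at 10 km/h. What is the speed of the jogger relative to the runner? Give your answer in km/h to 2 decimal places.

14.80 km/h

Taking east as x and north as y: jogger velocity = (11.046, -4.689) km/h; runner velocity = (4.848, 8.746) km/h.
Velocity of jogger relative to runner = (11.046, -4.689) − (4.848, 8.746) = (6.198, -13.435) km/h.
Magnitude = |(6.198, -13.435)| = 14.796 km/h.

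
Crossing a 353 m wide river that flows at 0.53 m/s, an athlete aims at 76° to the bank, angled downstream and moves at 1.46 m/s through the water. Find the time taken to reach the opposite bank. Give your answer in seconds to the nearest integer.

249 s

The component of the athlete's velocity perpendicular to the bank is 1.46 × sin 76° = 1.417 m/s.
The flow acts along the bank and has no component across it.
Time = 353 / 1.417 = 249.183 s.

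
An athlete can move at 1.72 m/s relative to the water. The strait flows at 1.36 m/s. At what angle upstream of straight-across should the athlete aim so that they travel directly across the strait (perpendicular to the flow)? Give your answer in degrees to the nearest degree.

52°

To cancel the current, the upstream component of the athlete's velocity must equal the flow: 1.72 sin θ = 1.36.
sin θ = 1.36 / 1.72 = 0.7907.
θ = arcsin(0.7907) = 52.251°.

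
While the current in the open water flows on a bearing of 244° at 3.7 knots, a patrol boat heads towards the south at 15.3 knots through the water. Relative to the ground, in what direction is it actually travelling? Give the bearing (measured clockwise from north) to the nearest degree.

Taking east as x and north as y: velocity relative to the water = (0.000, -15.300) knots; the water relative to ground = (-3.326, -1.622) knots.
Velocity relative to ground = (0.000, -15.300) + (-3.326, -1.622) = (-3.326, -16.922) knots.
Bearing = atan2(-3.33, -16.92) = 191.12° clockwise from north.

191°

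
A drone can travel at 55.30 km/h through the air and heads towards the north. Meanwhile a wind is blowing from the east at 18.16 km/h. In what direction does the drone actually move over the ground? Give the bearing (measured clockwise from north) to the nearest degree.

342°

Taking east as x and north as y: velocity relative to the air = (0.000, 55.300) km/h; the air relative to ground = (-18.160, 0.000) km/h.
Velocity relative to ground = (0.000, 55.300) + (-18.160, 0.000) = (-18.160, 55.300) km/h.
Bearing = atan2(-18.16, 55.30) = 341.82° clockwise from north.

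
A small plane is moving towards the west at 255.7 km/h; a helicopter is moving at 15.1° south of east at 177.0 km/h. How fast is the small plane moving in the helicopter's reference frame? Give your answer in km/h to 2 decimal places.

Taking east as x and north as y: small plane velocity = (-255.700, 0.000) km/h; helicopter velocity = (170.889, -46.109) km/h.
Velocity of small plane relative to helicopter = (-255.700, 0.000) − (170.889, -46.109) = (-426.589, 46.109) km/h.
Magnitude = |(-426.589, 46.109)| = 429.073 km/h.

429.07 km/h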